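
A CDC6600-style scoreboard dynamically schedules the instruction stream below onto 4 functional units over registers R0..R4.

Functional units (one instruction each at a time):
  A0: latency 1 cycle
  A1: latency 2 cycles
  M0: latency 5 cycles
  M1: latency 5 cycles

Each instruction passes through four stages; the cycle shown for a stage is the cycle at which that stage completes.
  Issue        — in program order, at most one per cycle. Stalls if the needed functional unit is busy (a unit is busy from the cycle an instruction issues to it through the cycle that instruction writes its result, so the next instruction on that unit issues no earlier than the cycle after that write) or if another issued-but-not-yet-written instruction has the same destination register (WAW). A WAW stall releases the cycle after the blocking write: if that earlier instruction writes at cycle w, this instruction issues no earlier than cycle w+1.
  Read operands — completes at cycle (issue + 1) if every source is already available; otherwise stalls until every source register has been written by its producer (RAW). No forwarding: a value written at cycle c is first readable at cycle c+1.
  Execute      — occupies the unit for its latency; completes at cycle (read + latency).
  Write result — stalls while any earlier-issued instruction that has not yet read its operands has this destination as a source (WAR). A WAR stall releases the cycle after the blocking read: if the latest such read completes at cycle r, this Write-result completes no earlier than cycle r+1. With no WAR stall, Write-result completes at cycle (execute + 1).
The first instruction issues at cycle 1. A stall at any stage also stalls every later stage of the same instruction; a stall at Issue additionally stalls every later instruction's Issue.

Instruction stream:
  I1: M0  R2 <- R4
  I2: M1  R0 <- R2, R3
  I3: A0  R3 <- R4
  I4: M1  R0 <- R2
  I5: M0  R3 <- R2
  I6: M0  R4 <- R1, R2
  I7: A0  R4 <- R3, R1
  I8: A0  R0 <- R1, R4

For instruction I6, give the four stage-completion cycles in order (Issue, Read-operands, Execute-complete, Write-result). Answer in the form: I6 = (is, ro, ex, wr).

  I1 | 1 | 2 | 7 | 8
  I2 | 2 | 9 | 14 | 15   RAW R2: wait I1 write@8
  I3 | 3 | 4 | 5 | 10   WAR R3: wait I2 read@9
  I4 | 16 | 17 | 22 | 23   struct: M1 busy until I2 writes@15
  I5 | 17 | 18 | 23 | 24
  I6 | 25 | 26 | 31 | 32   struct: M0 busy until I5 writes@24
  I7 | 33 | 34 | 35 | 36   WAW R4: wait I6 write@32
  I8 | 37 | 38 | 39 | 40   struct: A0 busy until I7 writes@36

I6 = (25, 26, 31, 32)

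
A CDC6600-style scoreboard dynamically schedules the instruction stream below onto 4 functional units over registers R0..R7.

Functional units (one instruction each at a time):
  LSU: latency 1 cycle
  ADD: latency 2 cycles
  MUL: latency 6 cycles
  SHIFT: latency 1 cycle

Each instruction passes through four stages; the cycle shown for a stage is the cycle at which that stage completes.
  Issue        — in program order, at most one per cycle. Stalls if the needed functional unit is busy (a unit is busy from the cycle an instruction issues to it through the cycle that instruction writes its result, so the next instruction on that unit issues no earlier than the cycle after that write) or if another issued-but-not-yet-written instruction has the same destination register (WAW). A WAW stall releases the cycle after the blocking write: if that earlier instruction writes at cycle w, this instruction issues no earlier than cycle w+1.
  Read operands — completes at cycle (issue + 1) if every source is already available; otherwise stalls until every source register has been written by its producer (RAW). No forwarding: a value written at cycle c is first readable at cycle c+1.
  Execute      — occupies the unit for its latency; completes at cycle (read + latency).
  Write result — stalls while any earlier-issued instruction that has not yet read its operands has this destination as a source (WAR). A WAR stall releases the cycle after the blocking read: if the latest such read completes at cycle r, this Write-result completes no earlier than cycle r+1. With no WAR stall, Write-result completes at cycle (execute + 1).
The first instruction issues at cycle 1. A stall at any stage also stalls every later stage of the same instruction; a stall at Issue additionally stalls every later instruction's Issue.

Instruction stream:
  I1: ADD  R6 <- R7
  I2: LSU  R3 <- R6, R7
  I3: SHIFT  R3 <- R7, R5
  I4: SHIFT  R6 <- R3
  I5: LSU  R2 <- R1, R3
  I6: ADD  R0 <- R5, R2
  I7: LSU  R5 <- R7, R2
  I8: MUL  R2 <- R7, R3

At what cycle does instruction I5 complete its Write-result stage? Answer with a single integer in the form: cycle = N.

cycle 1: I1 issues→ADD
cycle 2: I1 reads, I2 issues→LSU
cycle 4: I1 exec-done
cycle 5: I1 writes R6
cycle 6: I2 reads
cycle 7: I2 exec-done
cycle 8: I2 writes R3
cycle 9: I3 issues→SHIFT
cycle 10: I3 reads
cycle 11: I3 exec-done
cycle 12: I3 writes R3
cycle 13: I4 issues→SHIFT
cycle 14: I4 reads, I5 issues→LSU
cycle 15: I4 exec-done, I5 reads, I6 issues→ADD
cycle 16: I4 writes R6, I5 exec-done
cycle 17: I5 writes R2
cycle 18: I6 reads, I7 issues→LSU
cycle 19: I7 reads, I8 issues→MUL
cycle 20: I6 exec-done, I7 exec-done, I8 reads
cycle 21: I6 writes R0, I7 writes R5
cycle 26: I8 exec-done
cycle 27: I8 writes R2

cycle = 17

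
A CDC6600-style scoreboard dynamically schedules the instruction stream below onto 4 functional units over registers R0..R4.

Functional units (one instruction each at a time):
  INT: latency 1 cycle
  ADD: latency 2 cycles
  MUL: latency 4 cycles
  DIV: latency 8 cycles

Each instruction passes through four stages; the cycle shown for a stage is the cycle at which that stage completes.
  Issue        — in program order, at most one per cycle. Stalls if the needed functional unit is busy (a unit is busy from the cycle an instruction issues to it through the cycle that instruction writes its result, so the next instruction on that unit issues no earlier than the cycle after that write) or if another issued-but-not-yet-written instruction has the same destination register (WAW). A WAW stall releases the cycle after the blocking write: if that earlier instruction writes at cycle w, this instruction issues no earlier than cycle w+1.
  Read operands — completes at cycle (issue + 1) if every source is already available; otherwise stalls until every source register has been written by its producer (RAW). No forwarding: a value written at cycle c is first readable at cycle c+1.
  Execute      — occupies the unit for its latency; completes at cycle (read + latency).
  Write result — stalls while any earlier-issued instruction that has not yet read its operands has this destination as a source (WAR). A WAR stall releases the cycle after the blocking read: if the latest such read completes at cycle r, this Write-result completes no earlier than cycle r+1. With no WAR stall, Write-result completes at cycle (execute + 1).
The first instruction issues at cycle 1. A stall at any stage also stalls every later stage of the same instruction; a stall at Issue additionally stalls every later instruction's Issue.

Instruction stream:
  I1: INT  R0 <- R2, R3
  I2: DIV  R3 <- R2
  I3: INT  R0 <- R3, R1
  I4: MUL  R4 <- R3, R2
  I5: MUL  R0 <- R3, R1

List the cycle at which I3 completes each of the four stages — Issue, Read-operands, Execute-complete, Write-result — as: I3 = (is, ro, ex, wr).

1) issue 1, read 2, done 3, write 4
2) issue 2, read 3, done 11, write 12
3) issue 5, read 13, done 14, write 15  <struct: INT busy until I1 writes@4 / RAW R3: wait I2 write@12>
4) issue 6, read 13, done 17, write 18  <RAW R3: wait I2 write@12>
5) issue 19, read 20, done 24, write 25  <struct: MUL busy until I4 writes@18>

I3 = (5, 13, 14, 15)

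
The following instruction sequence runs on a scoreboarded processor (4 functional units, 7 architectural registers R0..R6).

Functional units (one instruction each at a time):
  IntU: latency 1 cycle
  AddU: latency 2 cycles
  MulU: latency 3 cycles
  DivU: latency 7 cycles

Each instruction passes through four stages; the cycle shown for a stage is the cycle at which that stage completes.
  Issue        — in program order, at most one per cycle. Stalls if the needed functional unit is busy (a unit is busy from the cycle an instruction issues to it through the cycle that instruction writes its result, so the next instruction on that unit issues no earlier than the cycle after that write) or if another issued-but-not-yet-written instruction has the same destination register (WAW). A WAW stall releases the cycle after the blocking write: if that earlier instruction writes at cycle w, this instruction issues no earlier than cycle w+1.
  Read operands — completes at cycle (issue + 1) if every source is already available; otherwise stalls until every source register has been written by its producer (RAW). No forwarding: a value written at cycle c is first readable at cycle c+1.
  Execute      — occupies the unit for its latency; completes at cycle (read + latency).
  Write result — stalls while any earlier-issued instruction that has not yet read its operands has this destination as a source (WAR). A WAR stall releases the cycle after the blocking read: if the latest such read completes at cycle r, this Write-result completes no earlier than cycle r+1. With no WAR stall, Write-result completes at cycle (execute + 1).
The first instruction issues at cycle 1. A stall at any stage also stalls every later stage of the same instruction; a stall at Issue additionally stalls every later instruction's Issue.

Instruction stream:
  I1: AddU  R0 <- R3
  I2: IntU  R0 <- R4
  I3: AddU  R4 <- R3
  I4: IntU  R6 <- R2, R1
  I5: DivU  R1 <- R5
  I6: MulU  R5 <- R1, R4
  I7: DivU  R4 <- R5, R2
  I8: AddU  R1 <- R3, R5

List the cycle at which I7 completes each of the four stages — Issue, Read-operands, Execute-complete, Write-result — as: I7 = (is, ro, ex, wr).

I7 = (21, 26, 33, 34)

cycle 1: I1 dispatched to AddU
cycle 2: I1 operands ready
cycle 4: I1 complete
cycle 5: R0←I1
cycle 6: I2 dispatched to IntU
cycle 7: I2 operands ready · I3 dispatched to AddU
cycle 8: I2 complete · I3 operands ready
cycle 9: R0←I2
cycle 10: I3 complete · I4 dispatched to IntU
cycle 11: R4←I3 · I4 operands ready · I5 dispatched to DivU
cycle 12: I4 complete · I5 operands ready · I6 dispatched to MulU
cycle 13: R6←I4
cycle 19: I5 complete
cycle 20: R1←I5
cycle 21: I6 operands ready · I7 dispatched to DivU
cycle 22: I8 dispatched to AddU
cycle 24: I6 complete
cycle 25: R5←I6
cycle 26: I7 operands ready · I8 operands ready
cycle 28: I8 complete
cycle 29: R1←I8
cycle 33: I7 complete
cycle 34: R4←I7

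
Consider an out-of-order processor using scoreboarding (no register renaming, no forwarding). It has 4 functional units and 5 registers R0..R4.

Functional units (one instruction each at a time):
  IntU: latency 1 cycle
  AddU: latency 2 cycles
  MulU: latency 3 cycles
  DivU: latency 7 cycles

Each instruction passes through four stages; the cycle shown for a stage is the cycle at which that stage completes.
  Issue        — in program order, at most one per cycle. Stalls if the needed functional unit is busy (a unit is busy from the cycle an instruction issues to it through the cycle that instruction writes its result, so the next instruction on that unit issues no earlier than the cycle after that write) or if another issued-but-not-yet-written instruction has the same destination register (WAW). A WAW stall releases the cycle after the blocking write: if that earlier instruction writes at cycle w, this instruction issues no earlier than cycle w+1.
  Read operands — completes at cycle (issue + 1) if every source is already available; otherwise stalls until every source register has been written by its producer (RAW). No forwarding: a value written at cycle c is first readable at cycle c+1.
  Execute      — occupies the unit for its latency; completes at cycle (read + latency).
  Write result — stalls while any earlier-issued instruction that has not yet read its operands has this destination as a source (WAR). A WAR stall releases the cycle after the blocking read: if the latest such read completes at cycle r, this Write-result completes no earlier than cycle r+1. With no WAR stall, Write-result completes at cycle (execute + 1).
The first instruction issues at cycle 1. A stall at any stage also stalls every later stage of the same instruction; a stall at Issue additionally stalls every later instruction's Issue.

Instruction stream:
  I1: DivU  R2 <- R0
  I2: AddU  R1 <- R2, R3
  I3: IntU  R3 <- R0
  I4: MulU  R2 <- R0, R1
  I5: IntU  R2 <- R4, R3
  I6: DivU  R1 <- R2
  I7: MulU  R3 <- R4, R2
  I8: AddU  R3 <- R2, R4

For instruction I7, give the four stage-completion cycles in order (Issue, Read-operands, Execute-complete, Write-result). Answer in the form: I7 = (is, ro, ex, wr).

I7 = (22, 24, 27, 28)

c1: I1 issues→DivU
c2: I1 reads · I2 issues→AddU
c3: I3 issues→IntU
c4: I3 reads
c5: I3 exec-done
c9: I1 exec-done
c10: I1 writes R2
c11: I2 reads · I4 issues→MulU
c12: I3 writes R3
c13: I2 exec-done
c14: I2 writes R1
c15: I4 reads
c18: I4 exec-done
c19: I4 writes R2
c20: I5 issues→IntU
c21: I5 reads · I6 issues→DivU
c22: I5 exec-done · I7 issues→MulU
c23: I5 writes R2
c24: I6 reads · I7 reads
c27: I7 exec-done
c28: I7 writes R3
c29: I8 issues→AddU
c30: I8 reads
c31: I6 exec-done
c32: I6 writes R1 · I8 exec-done
c33: I8 writes R3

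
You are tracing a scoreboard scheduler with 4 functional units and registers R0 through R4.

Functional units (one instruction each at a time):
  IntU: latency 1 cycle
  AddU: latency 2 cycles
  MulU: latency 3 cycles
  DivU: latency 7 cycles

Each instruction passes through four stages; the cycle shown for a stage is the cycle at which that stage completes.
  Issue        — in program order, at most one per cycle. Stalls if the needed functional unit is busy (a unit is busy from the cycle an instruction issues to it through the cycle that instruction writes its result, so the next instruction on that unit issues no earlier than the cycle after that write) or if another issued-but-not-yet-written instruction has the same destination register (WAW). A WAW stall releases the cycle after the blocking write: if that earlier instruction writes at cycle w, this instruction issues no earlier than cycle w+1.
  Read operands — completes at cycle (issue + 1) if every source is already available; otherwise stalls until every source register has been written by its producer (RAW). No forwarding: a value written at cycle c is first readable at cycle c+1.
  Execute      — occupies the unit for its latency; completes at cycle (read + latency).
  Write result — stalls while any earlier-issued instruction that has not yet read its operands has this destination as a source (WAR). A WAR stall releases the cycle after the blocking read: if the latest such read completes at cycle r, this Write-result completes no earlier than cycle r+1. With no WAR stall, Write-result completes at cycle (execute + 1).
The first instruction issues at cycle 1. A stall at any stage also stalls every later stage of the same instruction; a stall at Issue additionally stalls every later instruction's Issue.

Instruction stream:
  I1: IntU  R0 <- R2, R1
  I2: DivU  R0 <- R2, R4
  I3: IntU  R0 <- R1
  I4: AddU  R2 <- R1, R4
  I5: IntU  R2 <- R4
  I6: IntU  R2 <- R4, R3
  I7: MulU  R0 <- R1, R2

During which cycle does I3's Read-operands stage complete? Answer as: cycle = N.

cycle = 16

I1: IS=1 RO=2 EX=3 WR=4
I2: IS=5 RO=6 EX=13 WR=14  [WAW R0: wait I1 write@4]
I3: IS=15 RO=16 EX=17 WR=18  [WAW R0: wait I2 write@14]
I4: IS=16 RO=17 EX=19 WR=20
I5: IS=21 RO=22 EX=23 WR=24  [WAW R2: wait I4 write@20]
I6: IS=25 RO=26 EX=27 WR=28  [struct: IntU busy until I5 writes@24]
I7: IS=26 RO=29 EX=32 WR=33  [RAW R2: wait I6 write@28]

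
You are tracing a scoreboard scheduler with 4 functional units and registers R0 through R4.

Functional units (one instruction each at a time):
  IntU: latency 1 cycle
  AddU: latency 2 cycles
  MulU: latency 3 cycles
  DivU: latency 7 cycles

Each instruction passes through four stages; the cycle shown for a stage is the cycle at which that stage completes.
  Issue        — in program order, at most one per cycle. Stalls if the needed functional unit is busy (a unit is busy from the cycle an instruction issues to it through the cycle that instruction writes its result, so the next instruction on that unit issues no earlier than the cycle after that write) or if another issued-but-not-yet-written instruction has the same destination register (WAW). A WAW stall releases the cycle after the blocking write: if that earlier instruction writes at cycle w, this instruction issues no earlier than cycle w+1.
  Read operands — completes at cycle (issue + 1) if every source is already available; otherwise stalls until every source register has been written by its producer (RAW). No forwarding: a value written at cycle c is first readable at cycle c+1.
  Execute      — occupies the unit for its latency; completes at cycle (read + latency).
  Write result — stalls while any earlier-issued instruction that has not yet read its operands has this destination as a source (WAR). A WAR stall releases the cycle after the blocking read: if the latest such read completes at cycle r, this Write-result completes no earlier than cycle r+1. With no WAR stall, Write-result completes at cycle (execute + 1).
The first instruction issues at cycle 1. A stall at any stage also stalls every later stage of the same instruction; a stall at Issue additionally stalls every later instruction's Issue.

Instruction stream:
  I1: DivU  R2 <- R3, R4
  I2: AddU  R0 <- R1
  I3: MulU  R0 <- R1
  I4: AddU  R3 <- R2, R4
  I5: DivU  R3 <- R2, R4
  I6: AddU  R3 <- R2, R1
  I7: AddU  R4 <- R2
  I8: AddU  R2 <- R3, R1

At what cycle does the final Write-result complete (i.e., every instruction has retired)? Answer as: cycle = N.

I1: IS=1 RO=2 EX=9 WR=10
I2: IS=2 RO=3 EX=5 WR=6
I3: IS=7 RO=8 EX=11 WR=12  [WAW R0: wait I2 write@6]
I4: IS=8 RO=11 EX=13 WR=14  [RAW R2: wait I1 write@10]
I5: IS=15 RO=16 EX=23 WR=24  [WAW R3: wait I4 write@14]
I6: IS=25 RO=26 EX=28 WR=29  [WAW R3: wait I5 write@24]
I7: IS=30 RO=31 EX=33 WR=34  [struct: AddU busy until I6 writes@29]
I8: IS=35 RO=36 EX=38 WR=39  [struct: AddU busy until I7 writes@34]

cycle = 39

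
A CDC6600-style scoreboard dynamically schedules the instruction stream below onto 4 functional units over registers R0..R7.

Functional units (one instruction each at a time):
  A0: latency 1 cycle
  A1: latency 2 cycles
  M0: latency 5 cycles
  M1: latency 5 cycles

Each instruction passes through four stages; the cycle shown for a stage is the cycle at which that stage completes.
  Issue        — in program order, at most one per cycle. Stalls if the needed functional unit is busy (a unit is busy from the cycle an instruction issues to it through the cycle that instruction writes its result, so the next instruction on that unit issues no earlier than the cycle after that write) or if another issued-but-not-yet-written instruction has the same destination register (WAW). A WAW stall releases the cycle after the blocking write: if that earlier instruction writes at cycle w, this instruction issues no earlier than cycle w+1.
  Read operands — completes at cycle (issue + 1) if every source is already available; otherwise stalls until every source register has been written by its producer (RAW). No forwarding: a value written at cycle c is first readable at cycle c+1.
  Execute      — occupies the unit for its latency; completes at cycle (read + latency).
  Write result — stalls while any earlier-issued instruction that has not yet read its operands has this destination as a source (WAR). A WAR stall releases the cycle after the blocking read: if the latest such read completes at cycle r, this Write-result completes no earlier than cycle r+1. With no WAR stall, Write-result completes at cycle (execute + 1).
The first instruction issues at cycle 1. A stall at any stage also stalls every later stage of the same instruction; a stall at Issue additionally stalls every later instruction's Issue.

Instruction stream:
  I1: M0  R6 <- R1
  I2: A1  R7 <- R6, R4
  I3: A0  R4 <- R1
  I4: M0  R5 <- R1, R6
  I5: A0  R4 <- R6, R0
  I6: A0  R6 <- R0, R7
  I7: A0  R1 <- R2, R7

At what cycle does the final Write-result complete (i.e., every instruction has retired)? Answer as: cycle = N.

1) issue 1, read 2, done 7, write 8
2) issue 2, read 9, done 11, write 12  <RAW R6: wait I1 write@8>
3) issue 3, read 4, done 5, write 10  <WAR R4: wait I2 read@9>
4) issue 9, read 10, done 15, write 16  <struct: M0 busy until I1 writes@8>
5) issue 11, read 12, done 13, write 14  <struct: A0 busy until I3 writes@10>
6) issue 15, read 16, done 17, write 18  <struct: A0 busy until I5 writes@14>
7) issue 19, read 20, done 21, write 22  <struct: A0 busy until I6 writes@18>

cycle = 22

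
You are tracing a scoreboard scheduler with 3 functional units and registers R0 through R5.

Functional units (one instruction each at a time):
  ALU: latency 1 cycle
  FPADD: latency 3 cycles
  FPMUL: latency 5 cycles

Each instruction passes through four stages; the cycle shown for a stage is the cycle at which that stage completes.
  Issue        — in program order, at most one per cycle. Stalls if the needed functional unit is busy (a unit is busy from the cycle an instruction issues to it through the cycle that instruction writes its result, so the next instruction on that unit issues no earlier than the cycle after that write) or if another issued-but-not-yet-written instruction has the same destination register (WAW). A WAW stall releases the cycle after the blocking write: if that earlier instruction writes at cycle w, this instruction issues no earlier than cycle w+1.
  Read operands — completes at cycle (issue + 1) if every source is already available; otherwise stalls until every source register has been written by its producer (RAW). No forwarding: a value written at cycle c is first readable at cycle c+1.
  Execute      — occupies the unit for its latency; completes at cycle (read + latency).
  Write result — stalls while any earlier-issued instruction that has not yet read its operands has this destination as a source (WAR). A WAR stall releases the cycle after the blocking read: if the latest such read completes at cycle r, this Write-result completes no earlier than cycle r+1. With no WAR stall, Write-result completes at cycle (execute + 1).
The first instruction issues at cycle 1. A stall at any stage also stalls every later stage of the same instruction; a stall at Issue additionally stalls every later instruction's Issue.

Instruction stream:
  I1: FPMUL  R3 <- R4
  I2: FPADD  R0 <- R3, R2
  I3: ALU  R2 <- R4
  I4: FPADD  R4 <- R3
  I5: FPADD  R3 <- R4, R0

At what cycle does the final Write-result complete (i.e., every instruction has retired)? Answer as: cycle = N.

I1 -> (1, 2, 7, 8)
I2 -> (2, 9, 12, 13)  // RAW R3: wait I1 write@8
I3 -> (3, 4, 5, 10)  // WAR R2: wait I2 read@9
I4 -> (14, 15, 18, 19)  // struct: FPADD busy until I2 writes@13
I5 -> (20, 21, 24, 25)  // struct: FPADD busy until I4 writes@19

cycle = 25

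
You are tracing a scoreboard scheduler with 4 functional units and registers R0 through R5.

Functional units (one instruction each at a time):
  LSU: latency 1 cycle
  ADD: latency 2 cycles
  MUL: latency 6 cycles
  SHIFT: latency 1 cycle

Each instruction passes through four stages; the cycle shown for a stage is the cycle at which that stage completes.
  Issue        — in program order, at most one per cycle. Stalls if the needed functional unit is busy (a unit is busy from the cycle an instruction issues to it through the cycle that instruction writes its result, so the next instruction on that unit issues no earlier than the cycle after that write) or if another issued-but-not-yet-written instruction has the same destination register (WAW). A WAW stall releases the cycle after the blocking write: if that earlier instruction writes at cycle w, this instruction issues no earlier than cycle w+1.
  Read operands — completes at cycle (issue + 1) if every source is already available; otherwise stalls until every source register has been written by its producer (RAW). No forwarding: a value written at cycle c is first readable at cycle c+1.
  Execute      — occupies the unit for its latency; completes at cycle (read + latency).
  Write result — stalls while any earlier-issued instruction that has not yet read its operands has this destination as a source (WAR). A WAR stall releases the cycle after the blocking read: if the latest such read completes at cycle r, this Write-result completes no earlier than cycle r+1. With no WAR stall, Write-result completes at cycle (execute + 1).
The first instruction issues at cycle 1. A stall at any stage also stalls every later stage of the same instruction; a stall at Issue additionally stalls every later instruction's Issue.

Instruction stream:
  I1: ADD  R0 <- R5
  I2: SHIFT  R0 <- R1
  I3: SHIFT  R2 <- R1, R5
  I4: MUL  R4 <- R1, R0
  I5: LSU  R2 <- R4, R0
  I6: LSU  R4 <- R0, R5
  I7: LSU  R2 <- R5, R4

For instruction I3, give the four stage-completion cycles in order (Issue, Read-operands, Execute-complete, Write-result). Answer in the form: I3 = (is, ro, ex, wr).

I3 = (10, 11, 12, 13)

1) issue 1, read 2, done 4, write 5
2) issue 6, read 7, done 8, write 9  <WAW R0: wait I1 write@5>
3) issue 10, read 11, done 12, write 13  <struct: SHIFT busy until I2 writes@9>
4) issue 11, read 12, done 18, write 19
5) issue 14, read 20, done 21, write 22  <WAW R2: wait I3 write@13 / RAW R4: wait I4 write@19>
6) issue 23, read 24, done 25, write 26  <struct: LSU busy until I5 writes@22>
7) issue 27, read 28, done 29, write 30  <struct: LSU busy until I6 writes@26>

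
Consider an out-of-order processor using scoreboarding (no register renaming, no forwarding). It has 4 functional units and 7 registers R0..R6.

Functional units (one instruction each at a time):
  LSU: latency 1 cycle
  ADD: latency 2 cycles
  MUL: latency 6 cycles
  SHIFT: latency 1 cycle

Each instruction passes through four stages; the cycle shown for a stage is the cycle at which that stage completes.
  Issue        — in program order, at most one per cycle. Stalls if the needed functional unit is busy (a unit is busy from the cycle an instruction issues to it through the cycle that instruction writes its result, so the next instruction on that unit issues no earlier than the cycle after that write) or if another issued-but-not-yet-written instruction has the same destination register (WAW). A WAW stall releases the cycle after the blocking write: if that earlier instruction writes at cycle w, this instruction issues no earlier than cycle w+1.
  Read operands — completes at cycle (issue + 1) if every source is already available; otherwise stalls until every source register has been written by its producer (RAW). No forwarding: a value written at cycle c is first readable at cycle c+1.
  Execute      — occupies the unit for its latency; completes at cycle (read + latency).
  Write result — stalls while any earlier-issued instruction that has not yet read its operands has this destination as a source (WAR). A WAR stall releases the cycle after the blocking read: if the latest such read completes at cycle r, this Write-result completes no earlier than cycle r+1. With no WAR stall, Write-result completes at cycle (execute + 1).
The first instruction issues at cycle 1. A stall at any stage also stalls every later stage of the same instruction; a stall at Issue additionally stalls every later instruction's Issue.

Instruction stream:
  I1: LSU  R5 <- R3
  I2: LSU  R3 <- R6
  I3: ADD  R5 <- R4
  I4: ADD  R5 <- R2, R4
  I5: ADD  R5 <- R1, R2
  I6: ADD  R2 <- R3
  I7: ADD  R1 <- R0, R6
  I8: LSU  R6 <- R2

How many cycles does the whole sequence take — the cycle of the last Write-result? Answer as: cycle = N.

I1  is:1  ro:2  ex:3  wr:4
I2  is:5  ro:6  ex:7  wr:8  — struct: LSU busy until I1 writes@4
I3  is:6  ro:7  ex:9  wr:10
I4  is:11  ro:12  ex:14  wr:15  — struct: ADD busy until I3 writes@10
I5  is:16  ro:17  ex:19  wr:20  — struct: ADD busy until I4 writes@15
I6  is:21  ro:22  ex:24  wr:25  — struct: ADD busy until I5 writes@20
I7  is:26  ro:27  ex:29  wr:30  — struct: ADD busy until I6 writes@25
I8  is:27  ro:28  ex:29  wr:30

cycle = 30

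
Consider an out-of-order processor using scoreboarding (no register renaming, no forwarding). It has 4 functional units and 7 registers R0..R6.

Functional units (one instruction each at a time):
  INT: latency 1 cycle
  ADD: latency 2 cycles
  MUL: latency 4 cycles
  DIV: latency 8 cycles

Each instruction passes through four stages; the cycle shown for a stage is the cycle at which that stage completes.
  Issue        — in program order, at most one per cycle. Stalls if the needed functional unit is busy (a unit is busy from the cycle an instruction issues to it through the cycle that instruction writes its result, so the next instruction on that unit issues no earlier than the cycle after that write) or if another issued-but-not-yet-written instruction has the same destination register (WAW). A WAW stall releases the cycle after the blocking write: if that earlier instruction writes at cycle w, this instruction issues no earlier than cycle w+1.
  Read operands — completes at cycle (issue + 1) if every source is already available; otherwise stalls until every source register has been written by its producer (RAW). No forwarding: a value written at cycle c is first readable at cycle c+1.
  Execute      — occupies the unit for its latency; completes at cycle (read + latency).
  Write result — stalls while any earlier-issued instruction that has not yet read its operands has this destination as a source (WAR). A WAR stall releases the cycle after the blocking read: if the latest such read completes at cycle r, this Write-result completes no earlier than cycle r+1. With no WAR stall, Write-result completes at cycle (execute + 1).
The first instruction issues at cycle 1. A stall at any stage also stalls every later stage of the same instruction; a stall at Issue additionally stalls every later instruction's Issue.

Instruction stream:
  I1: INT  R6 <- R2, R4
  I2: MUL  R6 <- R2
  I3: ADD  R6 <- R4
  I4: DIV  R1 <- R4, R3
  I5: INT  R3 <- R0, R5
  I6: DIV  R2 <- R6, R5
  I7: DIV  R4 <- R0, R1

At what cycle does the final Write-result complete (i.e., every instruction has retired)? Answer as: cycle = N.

cycle = 45

cycle 1: issue I1 (INT)
cycle 2: I1 read-ops
cycle 3: I1 finished on INT
cycle 4: I1→R6
cycle 5: issue I2 (MUL)
cycle 6: I2 read-ops
cycle 10: I2 finished on MUL
cycle 11: I2→R6
cycle 12: issue I3 (ADD)
cycle 13: I3 read-ops; issue I4 (DIV)
cycle 14: I4 read-ops; issue I5 (INT)
cycle 15: I3 finished on ADD; I5 read-ops
cycle 16: I3→R6; I5 finished on INT
cycle 17: I5→R3
cycle 22: I4 finished on DIV
cycle 23: I4→R1
cycle 24: issue I6 (DIV)
cycle 25: I6 read-ops
cycle 33: I6 finished on DIV
cycle 34: I6→R2
cycle 35: issue I7 (DIV)
cycle 36: I7 read-ops
cycle 44: I7 finished on DIV
cycle 45: I7→R4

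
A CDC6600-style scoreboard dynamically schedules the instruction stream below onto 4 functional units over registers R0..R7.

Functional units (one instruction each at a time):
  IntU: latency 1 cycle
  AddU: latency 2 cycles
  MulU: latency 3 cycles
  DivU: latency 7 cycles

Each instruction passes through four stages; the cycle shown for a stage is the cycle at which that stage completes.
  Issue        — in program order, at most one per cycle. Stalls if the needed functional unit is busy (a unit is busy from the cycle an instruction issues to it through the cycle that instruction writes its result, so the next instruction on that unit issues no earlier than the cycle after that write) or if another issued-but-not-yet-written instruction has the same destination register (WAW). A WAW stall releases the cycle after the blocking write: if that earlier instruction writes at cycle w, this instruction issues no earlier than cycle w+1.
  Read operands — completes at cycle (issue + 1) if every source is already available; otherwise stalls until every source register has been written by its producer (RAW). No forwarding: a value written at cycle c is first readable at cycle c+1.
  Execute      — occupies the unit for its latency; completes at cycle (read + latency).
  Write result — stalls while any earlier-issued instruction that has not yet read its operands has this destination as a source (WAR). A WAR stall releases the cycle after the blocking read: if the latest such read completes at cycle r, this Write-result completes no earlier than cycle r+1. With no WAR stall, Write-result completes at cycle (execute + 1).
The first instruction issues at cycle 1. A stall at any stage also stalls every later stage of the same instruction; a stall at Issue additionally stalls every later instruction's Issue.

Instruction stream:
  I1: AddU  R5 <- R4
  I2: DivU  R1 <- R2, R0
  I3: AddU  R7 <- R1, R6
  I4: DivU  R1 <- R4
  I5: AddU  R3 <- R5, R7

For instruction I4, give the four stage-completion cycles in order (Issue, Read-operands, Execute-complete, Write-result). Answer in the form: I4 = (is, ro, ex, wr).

I4 = (12, 13, 20, 21)

c1: I1 dispatched to AddU
c2: I1 operands ready | I2 dispatched to DivU
c3: I2 operands ready
c4: I1 complete
c5: R5←I1
c6: I3 dispatched to AddU
c10: I2 complete
c11: R1←I2
c12: I3 operands ready | I4 dispatched to DivU
c13: I4 operands ready
c14: I3 complete
c15: R7←I3
c16: I5 dispatched to AddU
c17: I5 operands ready
c19: I5 complete
c20: I4 complete | R3←I5
c21: R1←I4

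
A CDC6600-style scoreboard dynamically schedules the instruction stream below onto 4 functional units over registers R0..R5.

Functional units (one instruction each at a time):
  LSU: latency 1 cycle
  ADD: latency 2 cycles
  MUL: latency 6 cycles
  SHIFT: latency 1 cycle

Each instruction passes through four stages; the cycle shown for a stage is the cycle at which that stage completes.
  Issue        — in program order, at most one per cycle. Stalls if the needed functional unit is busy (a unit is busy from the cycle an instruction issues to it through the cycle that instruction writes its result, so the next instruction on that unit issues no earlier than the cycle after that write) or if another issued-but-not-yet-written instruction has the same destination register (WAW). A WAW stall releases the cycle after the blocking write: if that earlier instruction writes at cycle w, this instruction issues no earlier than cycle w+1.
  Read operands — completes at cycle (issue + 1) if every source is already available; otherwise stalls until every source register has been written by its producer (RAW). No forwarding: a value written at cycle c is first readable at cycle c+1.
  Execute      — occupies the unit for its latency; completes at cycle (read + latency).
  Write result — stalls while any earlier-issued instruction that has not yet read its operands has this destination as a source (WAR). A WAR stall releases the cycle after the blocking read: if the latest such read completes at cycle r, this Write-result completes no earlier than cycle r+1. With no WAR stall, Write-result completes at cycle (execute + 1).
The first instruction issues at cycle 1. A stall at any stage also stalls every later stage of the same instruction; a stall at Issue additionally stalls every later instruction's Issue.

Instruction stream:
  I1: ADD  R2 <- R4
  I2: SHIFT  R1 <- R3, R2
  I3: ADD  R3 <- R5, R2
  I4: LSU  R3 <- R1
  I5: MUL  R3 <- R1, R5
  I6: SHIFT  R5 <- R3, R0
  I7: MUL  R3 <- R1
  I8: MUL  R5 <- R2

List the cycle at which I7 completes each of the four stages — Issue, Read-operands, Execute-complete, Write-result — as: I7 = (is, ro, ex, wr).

I7 = (24, 25, 31, 32)

  I1 | 1 | 2 | 4 | 5
  I2 | 2 | 6 | 7 | 8   RAW R2: wait I1 write@5
  I3 | 6 | 7 | 9 | 10   struct: ADD busy until I1 writes@5
  I4 | 11 | 12 | 13 | 14   WAW R3: wait I3 write@10
  I5 | 15 | 16 | 22 | 23   WAW R3: wait I4 write@14
  I6 | 16 | 24 | 25 | 26   RAW R3: wait I5 write@23
  I7 | 24 | 25 | 31 | 32   struct: MUL busy until I5 writes@23
  I8 | 33 | 34 | 40 | 41   struct: MUL busy until I7 writes@32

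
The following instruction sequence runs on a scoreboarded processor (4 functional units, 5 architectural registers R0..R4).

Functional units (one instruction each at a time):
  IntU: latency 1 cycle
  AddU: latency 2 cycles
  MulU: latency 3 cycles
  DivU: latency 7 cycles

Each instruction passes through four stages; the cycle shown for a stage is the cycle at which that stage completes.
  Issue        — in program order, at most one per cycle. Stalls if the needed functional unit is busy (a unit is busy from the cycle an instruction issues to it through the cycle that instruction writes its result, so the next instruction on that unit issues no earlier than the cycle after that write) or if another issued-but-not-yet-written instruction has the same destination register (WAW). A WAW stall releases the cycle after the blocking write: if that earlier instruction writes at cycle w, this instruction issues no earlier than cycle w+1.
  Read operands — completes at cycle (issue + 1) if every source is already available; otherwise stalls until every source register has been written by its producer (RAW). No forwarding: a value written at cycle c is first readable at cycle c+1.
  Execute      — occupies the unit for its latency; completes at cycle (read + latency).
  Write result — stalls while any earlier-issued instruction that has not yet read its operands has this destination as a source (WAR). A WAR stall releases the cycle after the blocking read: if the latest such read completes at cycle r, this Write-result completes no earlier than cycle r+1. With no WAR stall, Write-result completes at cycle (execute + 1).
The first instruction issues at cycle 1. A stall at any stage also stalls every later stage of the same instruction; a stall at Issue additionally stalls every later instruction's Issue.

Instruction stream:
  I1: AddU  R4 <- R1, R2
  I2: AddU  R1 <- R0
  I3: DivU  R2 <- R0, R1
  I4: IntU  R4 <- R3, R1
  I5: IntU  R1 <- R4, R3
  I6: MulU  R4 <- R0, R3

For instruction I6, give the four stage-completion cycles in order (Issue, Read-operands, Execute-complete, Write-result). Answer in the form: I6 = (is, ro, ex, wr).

[1] I1→AddU
[2] I1 RO
[4] I1 EX
[5] I1 WR R4
[6] I2→AddU
[7] I2 RO · I3→DivU
[8] I4→IntU
[9] I2 EX
[10] I2 WR R1
[11] I3 RO · I4 RO
[12] I4 EX
[13] I4 WR R4
[14] I5→IntU
[15] I5 RO · I6→MulU
[16] I5 EX · I6 RO
[17] I5 WR R1
[18] I3 EX
[19] I3 WR R2 · I6 EX
[20] I6 WR R4

I6 = (15, 16, 19, 20)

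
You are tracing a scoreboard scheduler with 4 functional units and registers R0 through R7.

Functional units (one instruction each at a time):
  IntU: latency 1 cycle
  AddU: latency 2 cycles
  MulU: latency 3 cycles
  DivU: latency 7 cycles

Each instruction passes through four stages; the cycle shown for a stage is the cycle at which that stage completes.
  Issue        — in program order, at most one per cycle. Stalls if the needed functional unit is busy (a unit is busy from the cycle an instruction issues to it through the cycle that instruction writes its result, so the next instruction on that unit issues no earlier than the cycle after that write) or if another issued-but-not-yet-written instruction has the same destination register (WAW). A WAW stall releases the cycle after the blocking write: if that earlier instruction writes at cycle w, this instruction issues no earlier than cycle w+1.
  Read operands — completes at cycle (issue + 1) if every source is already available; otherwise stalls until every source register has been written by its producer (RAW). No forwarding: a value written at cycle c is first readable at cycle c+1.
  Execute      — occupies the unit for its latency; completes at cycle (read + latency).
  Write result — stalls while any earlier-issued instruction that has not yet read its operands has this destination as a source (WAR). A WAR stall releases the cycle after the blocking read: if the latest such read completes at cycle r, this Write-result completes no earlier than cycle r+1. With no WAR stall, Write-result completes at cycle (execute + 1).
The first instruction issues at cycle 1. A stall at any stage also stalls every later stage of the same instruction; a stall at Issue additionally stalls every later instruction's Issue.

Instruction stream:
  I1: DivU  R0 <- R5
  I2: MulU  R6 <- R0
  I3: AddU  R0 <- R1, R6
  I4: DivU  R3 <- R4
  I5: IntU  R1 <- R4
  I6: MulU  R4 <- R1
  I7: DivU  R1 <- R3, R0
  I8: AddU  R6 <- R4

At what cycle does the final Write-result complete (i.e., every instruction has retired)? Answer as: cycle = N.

1) issue 1, read 2, done 9, write 10
2) issue 2, read 11, done 14, write 15  <RAW R0: wait I1 write@10>
3) issue 11, read 16, done 18, write 19  <WAW R0: wait I1 write@10 / RAW R6: wait I2 write@15>
4) issue 12, read 13, done 20, write 21
5) issue 13, read 14, done 15, write 17  <WAR R1: wait I3 read@16>
6) issue 16, read 18, done 21, write 22  <struct: MulU busy until I2 writes@15 / RAW R1: wait I5 write@17>
7) issue 22, read 23, done 30, write 31  <struct: DivU busy until I4 writes@21>
8) issue 23, read 24, done 26, write 27

cycle = 31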